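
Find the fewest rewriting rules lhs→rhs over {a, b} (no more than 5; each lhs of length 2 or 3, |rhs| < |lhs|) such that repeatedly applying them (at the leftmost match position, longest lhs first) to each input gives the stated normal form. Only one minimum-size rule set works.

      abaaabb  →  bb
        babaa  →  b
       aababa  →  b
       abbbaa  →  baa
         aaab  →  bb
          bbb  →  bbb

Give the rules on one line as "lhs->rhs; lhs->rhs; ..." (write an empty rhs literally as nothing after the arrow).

aaa->b; aab->ab; abb->; bab->a

  | abaaabb => abbbb => bb
  | babaa => aaa => b
  | aababa => ababa => aaa => b
  | abbbaa => baa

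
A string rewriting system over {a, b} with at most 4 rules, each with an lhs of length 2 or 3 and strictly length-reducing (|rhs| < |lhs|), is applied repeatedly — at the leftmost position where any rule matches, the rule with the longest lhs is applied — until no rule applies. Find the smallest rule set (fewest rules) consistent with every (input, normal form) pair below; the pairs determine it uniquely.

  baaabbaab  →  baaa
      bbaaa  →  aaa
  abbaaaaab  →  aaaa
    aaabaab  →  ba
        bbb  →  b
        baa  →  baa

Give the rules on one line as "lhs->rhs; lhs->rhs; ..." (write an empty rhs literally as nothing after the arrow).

ab->; aba->ba; abb->; bb->

  | baaabbaab => baaaab => baaa
  | bbaaa => aaa
  | abbaaaaab => aaaaab => aaaa
  | aaabaab => aabaab => abaab => baab => ba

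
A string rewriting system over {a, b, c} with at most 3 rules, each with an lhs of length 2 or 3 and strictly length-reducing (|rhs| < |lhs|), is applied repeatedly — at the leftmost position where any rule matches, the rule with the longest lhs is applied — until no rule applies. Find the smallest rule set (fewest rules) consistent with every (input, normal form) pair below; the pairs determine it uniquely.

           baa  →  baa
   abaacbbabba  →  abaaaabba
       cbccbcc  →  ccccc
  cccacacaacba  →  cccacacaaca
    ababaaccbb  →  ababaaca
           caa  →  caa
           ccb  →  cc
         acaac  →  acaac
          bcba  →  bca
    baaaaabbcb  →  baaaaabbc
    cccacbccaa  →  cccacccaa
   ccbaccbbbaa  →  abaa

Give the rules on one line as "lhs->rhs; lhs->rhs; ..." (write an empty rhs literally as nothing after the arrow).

  | baa
  | abaacbbabba => abaaaabba
  | cbccbcc => cccbcc => ccccc
  | cccacacaacba => cccacacaaca

cab->bb; cb->c; cbb->a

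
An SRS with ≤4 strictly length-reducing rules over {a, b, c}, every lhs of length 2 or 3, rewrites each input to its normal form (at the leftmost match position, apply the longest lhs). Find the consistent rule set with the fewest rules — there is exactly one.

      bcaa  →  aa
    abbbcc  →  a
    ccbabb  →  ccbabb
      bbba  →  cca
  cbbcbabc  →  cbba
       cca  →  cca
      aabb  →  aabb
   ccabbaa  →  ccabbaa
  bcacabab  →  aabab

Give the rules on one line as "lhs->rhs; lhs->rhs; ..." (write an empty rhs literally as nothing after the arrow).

  | bcaa => aa
  | abbbcc => acccc => accc => acc => ac => a
  | ccbabb
  | bbba => cca

ac->a; bbb->cc; bc->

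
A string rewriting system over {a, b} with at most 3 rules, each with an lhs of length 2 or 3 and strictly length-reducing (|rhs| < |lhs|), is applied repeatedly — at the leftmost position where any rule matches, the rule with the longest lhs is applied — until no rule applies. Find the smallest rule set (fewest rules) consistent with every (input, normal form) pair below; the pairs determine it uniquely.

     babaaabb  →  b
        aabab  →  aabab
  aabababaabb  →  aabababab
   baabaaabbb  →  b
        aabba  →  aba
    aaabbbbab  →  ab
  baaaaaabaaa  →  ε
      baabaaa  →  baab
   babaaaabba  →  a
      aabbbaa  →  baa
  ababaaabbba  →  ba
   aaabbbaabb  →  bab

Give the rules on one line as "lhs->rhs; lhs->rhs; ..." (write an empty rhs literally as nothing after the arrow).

  | babaaabb => babbb => bbb => b
  | aabab
  | aabababaabb => aabababab
  | baabaaabbb => baabbbb => babbb => bbb => b

aaa->; abb->b; bb->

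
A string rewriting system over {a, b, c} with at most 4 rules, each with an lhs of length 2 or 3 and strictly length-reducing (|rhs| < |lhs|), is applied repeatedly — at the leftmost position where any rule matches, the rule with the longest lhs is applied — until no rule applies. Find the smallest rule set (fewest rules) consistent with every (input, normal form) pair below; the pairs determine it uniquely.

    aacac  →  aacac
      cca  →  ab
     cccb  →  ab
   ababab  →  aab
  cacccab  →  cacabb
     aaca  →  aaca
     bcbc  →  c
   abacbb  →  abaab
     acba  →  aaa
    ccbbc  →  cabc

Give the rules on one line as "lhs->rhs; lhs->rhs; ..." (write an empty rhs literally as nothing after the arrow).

bab->; bcb->; cb->a; cca->ab

  | aacac
  | cca => ab
  | cccb => cca => ab
  | ababab => aab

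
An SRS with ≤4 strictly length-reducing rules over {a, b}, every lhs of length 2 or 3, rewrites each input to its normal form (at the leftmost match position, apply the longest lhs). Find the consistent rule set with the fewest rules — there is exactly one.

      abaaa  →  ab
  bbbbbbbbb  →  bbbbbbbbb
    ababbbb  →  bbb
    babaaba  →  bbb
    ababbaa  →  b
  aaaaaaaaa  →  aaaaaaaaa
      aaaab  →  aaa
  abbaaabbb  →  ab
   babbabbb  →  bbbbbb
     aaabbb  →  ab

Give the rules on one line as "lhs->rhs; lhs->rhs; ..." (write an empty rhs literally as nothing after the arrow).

aab->a; abb->; ba->b

  | abaaa => abaa => aba => ab
  | bbbbbbbbb
  | ababbbb => abbbbb => bbb
  | babaaba => bbaaba => bbaba => bbba => bbb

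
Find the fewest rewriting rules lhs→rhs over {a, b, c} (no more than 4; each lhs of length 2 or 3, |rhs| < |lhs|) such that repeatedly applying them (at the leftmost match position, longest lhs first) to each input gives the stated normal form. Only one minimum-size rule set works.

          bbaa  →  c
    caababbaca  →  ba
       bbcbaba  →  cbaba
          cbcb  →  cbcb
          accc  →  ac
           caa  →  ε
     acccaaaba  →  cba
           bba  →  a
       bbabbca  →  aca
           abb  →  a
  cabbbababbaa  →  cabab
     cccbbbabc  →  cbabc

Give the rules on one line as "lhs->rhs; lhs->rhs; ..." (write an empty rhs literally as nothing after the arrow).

aa->c; bb->; bca->b; cc->

  | bbaa => aa => c
  | caababbaca => ccbabbaca => babbaca => baaca => bcca => ba
  | bbcbaba => cbaba
  | cbcb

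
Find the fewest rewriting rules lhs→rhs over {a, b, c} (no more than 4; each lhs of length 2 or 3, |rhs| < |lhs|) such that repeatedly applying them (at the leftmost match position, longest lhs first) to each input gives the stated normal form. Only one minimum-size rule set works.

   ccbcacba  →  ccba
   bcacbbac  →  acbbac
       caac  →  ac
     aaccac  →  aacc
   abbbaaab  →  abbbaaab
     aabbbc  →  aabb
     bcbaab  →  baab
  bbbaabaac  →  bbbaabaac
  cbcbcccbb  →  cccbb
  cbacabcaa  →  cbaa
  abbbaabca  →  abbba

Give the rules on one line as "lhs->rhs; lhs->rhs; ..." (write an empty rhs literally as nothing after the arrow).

abc->bc; bc->; ca->

  | ccbcacba => ccacba => ccba
  | bcacbbac => acbbac
  | caac => ac
  | aaccac => aacc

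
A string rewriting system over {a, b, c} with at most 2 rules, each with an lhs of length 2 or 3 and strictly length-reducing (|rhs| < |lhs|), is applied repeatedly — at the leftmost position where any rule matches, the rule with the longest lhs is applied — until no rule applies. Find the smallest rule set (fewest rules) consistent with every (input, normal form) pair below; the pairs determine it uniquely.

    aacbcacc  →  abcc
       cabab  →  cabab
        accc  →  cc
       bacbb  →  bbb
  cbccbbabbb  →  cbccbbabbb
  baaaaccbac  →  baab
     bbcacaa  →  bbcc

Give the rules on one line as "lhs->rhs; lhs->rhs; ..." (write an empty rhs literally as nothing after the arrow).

ac->; caa->cc

  | aacbcacc => abcacc => abcc
  | cabab
  | accc => cc
  | bacbb => bbb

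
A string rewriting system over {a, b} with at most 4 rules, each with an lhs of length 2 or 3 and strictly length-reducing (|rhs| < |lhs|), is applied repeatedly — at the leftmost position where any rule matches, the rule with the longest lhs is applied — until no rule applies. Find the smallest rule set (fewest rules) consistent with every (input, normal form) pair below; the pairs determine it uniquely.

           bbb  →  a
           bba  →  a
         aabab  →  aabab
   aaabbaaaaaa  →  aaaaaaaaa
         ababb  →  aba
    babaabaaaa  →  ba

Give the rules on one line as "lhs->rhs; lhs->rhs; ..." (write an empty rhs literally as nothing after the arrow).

  | bbb => a
  | bba => a
  | aabab
  | aaabbaaaaaa => aaaaaaaaa

baa->b; bb->; bbb->a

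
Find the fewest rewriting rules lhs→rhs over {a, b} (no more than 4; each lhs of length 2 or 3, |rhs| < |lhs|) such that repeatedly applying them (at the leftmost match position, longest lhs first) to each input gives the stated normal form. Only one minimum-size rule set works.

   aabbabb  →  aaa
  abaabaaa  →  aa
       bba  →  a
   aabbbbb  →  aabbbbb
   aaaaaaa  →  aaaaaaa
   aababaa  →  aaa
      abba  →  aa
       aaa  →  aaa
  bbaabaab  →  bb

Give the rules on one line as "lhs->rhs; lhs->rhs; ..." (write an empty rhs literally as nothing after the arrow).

ba->a; baa->; bab->ba

  | aabbabb => aabbab => aabba => aaba => aaa
  | abaabaaa => abaaa => aa
  | bba => ba => a
  | aabbbbb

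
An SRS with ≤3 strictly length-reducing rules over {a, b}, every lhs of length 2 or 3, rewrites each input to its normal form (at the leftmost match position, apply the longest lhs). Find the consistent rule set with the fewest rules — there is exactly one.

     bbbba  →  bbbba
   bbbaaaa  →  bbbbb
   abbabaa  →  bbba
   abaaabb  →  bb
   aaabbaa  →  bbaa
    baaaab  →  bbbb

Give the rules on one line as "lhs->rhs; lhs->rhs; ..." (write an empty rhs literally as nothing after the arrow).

aaa->ab; ab->; aba->bb

  | bbbba
  | bbbaaaa => bbbaba => bbbbb
  | abbabaa => babaa => bbba
  | abaaabb => bbaabb => bbab => bb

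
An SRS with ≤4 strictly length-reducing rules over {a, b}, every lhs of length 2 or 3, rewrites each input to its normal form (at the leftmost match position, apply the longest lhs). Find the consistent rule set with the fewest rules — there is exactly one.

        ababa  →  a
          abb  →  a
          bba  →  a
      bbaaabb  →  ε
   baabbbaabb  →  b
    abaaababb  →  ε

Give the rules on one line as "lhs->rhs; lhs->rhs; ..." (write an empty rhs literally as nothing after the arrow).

  | ababa => aba => a
  | abb => a
  | bba => a
  | bbaaabb => aaabb => babb => bb => ε

aa->b; ba->; bb->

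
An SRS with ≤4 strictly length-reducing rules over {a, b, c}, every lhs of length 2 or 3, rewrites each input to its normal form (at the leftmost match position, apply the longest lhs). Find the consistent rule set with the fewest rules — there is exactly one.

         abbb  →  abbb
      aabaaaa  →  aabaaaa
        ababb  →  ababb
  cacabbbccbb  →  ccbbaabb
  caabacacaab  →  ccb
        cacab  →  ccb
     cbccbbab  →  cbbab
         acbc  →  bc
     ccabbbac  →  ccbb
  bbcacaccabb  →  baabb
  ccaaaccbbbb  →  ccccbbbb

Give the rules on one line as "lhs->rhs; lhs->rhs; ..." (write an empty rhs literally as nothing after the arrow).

ac->; bac->; bcc->aa; ca->c

  | abbb
  | aabaaaa
  | ababb
  | cacabbbccbb => ccabbbccbb => ccbbbccbb => ccbbaabb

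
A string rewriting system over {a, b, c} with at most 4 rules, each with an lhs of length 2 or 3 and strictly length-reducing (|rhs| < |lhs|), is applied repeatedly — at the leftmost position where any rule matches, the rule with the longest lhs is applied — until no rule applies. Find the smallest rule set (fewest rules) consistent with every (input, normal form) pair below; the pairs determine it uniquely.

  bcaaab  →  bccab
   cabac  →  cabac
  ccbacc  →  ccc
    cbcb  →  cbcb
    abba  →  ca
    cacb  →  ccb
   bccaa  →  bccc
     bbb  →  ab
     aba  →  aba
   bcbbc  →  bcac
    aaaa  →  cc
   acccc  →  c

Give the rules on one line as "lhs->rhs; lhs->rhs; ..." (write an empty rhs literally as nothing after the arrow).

aa->c; acb->cb; acc->ba; bb->a

  | bcaaab => bccab
  | cabac
  | ccbacc => ccbba => ccaa => ccc
  | cbcb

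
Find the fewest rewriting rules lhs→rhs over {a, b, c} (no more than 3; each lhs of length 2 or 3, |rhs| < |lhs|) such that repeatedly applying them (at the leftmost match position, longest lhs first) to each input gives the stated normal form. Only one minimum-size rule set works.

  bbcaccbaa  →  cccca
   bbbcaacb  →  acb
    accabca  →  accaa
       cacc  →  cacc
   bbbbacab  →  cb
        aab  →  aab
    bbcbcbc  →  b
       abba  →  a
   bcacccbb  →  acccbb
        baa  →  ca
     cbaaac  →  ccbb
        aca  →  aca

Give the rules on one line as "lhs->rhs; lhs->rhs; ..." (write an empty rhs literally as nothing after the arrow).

aac->bb; ba->c; bc->

  | bbcaccbaa => baccbaa => cccbaa => cccca
  | bbbcaacb => bbaacb => bcacb => acb
  | accabca => accaa
  | cacc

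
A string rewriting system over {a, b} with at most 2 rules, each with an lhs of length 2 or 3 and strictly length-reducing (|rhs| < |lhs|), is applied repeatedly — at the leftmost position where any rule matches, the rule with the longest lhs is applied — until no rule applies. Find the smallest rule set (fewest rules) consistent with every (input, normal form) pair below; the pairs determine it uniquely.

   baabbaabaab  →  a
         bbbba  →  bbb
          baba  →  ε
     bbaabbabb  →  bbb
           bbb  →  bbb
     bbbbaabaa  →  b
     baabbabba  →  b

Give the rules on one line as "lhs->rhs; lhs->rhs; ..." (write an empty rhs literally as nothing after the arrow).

  | baabbaabaab => abbaabaab => baabaab => abaab => aab => a
  | bbbba => bbb
  | baba => ba => ε
  | bbaabbabb => babbabb => bbabb => bbb

ab->; ba->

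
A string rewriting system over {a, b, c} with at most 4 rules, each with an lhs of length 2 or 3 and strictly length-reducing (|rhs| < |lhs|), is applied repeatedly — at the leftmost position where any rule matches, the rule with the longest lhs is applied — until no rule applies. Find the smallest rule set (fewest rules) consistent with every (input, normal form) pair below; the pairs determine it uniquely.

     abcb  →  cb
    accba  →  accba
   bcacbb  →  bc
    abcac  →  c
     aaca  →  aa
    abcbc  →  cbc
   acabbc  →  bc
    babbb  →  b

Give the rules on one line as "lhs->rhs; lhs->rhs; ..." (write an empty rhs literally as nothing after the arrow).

  | abcb => cb
  | accba
  | bcacbb => bcbb => bc
  | abcac => cac => c

ab->; bb->; ca->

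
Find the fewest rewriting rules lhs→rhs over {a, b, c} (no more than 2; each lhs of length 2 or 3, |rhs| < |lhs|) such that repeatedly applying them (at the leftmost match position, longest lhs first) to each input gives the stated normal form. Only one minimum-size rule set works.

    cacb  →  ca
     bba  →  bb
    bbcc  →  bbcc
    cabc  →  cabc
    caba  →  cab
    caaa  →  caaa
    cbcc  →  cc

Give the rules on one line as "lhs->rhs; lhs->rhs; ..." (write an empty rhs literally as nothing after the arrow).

  | cacb => ca
  | bba => bb
  | bbcc
  | cabc

ba->b; cb->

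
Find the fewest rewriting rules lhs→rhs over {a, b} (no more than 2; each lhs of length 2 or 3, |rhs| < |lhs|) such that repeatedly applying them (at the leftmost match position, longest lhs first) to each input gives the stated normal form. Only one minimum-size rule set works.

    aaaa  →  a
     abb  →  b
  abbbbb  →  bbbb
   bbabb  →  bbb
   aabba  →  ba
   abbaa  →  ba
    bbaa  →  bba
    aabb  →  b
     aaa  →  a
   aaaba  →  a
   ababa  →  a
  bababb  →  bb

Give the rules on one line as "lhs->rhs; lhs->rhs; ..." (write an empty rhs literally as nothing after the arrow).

  | aaaa => aaa => aa => a
  | abb => b
  | abbbbb => bbbb
  | bbabb => bbb

aa->a; ab->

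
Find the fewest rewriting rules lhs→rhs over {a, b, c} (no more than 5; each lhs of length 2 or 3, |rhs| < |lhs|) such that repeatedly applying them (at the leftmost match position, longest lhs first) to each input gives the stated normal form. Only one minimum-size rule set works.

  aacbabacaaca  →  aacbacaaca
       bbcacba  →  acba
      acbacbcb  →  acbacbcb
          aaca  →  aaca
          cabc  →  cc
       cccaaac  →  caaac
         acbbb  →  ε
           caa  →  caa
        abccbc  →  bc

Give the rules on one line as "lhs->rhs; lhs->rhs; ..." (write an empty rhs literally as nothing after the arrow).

  | aacbabacaaca => aacbacaaca
  | bbcacba => ccacba => acba
  | acbacbcb
  | aaca

ab->; bb->c; cca->a; ccb->b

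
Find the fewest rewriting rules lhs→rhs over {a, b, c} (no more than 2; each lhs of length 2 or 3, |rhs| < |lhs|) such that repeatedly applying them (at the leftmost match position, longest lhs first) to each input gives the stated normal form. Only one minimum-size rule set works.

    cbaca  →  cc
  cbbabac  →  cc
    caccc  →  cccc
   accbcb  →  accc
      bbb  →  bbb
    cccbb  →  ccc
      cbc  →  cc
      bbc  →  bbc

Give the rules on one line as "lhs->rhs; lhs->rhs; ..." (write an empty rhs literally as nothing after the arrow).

  | cbaca => caca => cca => cc
  | cbbabac => cbabac => cabac => cbac => cac => cc
  | caccc => cccc
  | accbcb => acccb => accc

ca->c; cb->c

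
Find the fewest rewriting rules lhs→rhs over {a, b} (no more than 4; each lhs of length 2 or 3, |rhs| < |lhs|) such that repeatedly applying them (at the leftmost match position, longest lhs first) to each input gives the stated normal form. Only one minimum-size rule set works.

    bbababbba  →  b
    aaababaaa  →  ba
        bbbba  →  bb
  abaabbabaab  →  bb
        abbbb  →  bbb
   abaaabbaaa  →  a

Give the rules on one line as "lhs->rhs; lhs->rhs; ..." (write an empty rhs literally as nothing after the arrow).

  | bbababbba => babbba => bbba => b
  | aaababaaa => aababaaa => babaaa => baaa => baa => ba
  | bbbba => bb
  | abaabbabaab => aabbabaab => bbabaab => baab => bb

aa->a; aab->b; ab->; bba->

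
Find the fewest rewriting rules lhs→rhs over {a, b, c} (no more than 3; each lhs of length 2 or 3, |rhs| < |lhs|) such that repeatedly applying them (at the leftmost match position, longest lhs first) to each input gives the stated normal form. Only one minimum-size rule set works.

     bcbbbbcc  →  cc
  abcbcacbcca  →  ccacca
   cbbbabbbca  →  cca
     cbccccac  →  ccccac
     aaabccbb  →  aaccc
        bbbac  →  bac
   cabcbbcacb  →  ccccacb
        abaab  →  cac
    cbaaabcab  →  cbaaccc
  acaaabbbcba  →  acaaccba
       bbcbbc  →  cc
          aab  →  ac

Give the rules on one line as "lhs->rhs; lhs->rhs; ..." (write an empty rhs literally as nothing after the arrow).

  | bcbbbbcc => bbbbcc => bbcc => cc
  | abcbcacbcca => ccbcacbcca => ccacbcca => ccacca
  | cbbbabbbca => cbabbbca => cbcbbca => cbbca => cca
  | cbccccac => ccccac

ab->c; bb->; bc->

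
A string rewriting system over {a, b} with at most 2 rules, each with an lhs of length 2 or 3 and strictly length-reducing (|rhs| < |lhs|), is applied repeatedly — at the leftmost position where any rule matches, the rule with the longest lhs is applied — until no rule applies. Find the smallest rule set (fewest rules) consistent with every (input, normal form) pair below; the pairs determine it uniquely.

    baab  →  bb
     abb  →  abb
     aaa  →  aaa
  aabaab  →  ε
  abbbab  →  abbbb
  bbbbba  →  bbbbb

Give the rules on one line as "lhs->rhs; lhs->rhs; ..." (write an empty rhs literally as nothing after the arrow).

aab->; ba->b

  | baab => bab => bb
  | abb
  | aaa
  | aabaab => aab => ε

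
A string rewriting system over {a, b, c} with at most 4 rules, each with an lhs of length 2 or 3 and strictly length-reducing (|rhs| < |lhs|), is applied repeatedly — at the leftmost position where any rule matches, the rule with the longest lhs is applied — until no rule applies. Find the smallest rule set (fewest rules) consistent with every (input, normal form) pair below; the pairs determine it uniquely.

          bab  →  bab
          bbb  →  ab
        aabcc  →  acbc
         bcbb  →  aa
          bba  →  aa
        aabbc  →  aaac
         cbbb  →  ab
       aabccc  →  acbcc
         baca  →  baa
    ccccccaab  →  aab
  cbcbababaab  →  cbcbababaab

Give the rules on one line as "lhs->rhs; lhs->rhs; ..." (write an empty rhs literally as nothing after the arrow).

  | bab
  | bbb => ab
  | aabcc => acbc
  | bcbb => bca => aa

abc->cb; bb->a; bca->aa; ca->a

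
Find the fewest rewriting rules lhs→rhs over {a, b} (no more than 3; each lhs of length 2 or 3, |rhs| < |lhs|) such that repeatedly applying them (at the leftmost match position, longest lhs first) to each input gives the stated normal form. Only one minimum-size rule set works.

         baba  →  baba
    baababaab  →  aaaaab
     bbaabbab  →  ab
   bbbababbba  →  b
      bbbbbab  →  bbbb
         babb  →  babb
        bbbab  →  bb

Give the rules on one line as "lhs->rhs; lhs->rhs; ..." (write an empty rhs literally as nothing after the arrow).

  | baba
  | baababaab => aababaab => aabaaab => aaaaab
  | bbaabbab => abbab => ab
  | bbbababbba => bbabbba => bbba => b

baa->aa; bba->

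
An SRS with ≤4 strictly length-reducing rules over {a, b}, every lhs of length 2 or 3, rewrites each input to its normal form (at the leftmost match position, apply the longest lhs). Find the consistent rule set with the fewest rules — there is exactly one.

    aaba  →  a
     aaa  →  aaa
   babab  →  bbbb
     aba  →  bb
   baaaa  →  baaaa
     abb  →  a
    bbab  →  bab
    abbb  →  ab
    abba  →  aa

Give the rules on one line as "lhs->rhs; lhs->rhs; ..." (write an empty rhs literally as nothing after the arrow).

  | aaba => abb => a
  | aaa
  | babab => bbbb
  | aba => bb

aba->bb; abb->a; bba->ba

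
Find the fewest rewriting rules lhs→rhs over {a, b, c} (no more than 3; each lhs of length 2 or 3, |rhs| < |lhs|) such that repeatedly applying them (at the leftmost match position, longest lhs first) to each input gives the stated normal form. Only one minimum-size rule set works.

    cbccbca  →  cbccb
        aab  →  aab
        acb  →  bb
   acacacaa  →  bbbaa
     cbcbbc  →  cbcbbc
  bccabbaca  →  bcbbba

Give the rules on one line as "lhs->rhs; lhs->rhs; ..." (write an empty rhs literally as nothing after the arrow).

ac->b; ca->

  | cbccbca => cbccb
  | aab
  | acb => bb
  | acacacaa => bacacaa => bbacaa => bbbaa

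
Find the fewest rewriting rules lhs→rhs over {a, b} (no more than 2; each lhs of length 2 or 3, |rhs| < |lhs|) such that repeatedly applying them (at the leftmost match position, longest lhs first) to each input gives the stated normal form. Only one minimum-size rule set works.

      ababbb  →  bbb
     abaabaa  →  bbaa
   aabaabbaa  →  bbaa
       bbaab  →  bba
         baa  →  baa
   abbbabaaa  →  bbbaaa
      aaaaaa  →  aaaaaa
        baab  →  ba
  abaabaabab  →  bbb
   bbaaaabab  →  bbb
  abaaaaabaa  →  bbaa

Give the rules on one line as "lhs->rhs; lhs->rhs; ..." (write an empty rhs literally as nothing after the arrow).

ab->; aba->ba

  | ababbb => babbb => bbb
  | abaabaa => baabaa => babaa => bbaa
  | aabaabbaa => abaabbaa => baabbaa => babaa => bbaa
  | bbaab => bba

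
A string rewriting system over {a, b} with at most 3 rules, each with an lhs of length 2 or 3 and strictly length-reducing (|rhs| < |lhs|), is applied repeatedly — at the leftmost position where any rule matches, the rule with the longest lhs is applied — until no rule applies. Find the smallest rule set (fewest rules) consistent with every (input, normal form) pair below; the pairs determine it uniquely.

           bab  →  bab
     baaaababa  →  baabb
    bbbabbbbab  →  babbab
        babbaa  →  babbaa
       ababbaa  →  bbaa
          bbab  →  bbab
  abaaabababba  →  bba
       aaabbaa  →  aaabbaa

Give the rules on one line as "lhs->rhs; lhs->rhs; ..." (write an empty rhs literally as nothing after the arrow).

aba->bb; bbb->b

  | bab
  | baaaababa => baaabbba => baaaba => baabb
  | bbbabbbbab => babbbbab => babbab
  | babbaa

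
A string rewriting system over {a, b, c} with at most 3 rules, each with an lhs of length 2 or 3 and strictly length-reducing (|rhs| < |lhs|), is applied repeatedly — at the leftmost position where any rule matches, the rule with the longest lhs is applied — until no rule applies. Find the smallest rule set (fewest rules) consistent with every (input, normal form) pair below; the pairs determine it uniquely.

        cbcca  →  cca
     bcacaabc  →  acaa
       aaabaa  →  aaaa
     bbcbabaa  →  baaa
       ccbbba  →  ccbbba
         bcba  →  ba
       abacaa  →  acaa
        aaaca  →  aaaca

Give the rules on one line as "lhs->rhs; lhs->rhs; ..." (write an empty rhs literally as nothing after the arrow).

  | cbcca => cca
  | bcacaabc => acaabc => acaa
  | aaabaa => aaaa
  | bbcbabaa => bbabaa => baaa

aba->a; bab->a; bc->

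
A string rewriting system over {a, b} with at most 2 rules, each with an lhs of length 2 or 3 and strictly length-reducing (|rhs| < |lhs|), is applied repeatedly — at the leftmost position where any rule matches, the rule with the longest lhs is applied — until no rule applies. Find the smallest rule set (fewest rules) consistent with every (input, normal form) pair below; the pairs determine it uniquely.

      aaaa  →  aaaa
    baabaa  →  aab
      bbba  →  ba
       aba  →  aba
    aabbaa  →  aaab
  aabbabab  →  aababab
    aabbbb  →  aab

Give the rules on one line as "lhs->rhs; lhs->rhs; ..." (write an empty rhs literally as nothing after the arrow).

baa->ab; bb->b

  | aaaa
  | baabaa => abbaa => abaa => aab
  | bbba => bba => ba
  | aba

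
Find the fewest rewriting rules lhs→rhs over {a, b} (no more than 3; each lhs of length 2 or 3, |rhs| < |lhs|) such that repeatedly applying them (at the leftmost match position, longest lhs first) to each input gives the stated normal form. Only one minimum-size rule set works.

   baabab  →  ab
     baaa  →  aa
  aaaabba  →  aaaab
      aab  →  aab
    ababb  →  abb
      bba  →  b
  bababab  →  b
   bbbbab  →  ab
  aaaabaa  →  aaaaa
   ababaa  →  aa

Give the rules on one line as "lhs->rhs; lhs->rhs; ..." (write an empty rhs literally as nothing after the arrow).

ba->; bbb->a

  | baabab => abab => ab
  | baaa => aa
  | aaaabba => aaaab
  | aab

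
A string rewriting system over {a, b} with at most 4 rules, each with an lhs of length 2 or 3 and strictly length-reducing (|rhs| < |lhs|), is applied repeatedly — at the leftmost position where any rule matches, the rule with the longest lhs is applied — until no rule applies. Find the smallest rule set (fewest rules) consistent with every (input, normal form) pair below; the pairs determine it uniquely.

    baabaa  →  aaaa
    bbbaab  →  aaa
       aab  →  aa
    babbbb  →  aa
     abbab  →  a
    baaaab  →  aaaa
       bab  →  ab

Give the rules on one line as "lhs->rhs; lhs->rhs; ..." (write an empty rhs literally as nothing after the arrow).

aab->aa; aba->bb; ba->a; bbb->a

  | baabaa => aabaa => aaaa
  | bbbaab => aaab => aaa
  | aab => aa
  | babbbb => abbbb => aab => aa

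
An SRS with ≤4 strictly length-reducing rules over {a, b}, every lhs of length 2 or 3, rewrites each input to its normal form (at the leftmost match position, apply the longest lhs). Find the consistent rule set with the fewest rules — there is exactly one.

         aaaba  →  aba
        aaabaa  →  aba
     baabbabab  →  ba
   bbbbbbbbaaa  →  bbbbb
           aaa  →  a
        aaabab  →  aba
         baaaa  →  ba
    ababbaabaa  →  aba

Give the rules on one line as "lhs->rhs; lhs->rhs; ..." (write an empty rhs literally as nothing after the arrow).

aa->a; bab->ba; bba->b

  | aaaba => aaba => aba
  | aaabaa => aabaa => abaa => aba
  | baabbabab => babbabab => bababab => baabab => babab => baab => bab => ba
  | bbbbbbbbaaa => bbbbbbbaa => bbbbbba => bbbbb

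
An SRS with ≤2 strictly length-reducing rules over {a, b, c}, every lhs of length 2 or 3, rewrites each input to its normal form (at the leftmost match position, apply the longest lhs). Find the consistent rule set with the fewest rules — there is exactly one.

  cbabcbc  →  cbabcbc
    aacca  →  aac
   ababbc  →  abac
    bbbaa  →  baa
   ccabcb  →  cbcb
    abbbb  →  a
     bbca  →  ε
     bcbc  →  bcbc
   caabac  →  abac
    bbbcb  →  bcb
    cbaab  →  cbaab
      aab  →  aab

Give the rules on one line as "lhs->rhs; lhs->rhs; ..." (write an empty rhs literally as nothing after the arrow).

bb->; ca->

  | cbabcbc
  | aacca => aac
  | ababbc => abac
  | bbbaa => baa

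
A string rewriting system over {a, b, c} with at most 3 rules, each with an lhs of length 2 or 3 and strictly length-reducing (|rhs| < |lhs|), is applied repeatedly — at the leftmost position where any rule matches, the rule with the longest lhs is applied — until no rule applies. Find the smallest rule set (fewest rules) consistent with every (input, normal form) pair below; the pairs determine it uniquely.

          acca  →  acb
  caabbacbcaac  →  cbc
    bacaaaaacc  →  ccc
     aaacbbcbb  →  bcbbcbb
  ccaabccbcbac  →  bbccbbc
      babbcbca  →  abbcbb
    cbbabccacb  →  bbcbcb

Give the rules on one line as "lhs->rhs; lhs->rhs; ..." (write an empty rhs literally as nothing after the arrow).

  | acca => acb
  | caabbacbcaac => babbacbcaac => abbacbcaac => abacbcaac => aacbcaac => ccbcaac => ccbbac => ccbac => ccac => cbc
  | bacaaaaacc => acaaaaacc => abaaaacc => aaaaacc => caaacc => baacc => aacc => ccc
  | aaacbbcbb => cacbbcbb => bcbbcbb

aa->c; ba->a; ca->b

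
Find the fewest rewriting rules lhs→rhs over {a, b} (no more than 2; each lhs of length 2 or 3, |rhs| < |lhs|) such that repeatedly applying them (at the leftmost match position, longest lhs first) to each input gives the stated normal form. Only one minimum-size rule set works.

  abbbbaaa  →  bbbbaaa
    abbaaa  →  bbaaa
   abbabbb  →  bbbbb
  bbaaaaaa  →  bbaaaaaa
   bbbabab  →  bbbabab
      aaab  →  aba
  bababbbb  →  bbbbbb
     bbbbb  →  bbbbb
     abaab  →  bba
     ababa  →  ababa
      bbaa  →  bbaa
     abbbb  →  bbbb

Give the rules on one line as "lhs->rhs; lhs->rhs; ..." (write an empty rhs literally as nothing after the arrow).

  | abbbbaaa => bbbbaaa
  | abbaaa => bbaaa
  | abbabbb => bbabbb => bbbbb
  | bbaaaaaa

aab->ba; abb->bb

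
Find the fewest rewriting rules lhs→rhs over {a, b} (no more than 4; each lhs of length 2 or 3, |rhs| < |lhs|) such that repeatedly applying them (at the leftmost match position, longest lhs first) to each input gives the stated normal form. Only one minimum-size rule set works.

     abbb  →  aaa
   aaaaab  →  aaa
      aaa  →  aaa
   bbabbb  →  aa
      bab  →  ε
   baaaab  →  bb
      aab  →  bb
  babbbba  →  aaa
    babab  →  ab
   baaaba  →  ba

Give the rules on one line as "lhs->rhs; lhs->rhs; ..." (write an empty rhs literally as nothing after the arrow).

aab->bb; bab->; bbb->aa

  | abbb => aaa
  | aaaaab => aaabb => abbb => aaa
  | aaa
  | bbabbb => bbb => aa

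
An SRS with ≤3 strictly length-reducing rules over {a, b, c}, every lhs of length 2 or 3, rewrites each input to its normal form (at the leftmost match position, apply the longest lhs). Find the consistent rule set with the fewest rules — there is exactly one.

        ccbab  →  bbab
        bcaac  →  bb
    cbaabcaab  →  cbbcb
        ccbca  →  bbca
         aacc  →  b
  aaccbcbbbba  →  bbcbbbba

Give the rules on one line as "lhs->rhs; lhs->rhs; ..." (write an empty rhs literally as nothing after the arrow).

  | ccbab => bbab
  | bcaac => bcc => bb
  | cbaabcaab => cbbcaab => cbbcb
  | ccbca => bbca

aa->; cc->b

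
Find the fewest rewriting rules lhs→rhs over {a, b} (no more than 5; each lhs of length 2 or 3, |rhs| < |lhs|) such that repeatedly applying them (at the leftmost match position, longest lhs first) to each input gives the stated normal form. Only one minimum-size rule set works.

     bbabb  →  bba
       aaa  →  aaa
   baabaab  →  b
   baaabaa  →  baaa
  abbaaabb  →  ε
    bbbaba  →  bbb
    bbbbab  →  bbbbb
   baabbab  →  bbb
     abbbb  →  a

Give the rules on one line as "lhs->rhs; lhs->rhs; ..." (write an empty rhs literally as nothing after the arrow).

  | bbabb => bba
  | aaa
  | baabaab => baab => b
  | baaabaa => baaa

aab->; ab->b; aba->; abb->a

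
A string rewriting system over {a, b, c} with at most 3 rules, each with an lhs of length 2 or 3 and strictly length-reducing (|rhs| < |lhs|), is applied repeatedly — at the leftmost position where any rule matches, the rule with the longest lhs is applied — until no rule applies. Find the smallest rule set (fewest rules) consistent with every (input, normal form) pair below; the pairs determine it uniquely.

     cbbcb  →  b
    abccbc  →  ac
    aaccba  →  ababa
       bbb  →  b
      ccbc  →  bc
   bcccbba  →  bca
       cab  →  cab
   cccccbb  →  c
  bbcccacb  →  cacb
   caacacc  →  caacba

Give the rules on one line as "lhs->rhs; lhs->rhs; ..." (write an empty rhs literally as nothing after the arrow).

acc->ba; bb->; cc->

  | cbbcb => ccb => b
  | abccbc => abbc => ac
  | aaccba => ababa
  | bbb => b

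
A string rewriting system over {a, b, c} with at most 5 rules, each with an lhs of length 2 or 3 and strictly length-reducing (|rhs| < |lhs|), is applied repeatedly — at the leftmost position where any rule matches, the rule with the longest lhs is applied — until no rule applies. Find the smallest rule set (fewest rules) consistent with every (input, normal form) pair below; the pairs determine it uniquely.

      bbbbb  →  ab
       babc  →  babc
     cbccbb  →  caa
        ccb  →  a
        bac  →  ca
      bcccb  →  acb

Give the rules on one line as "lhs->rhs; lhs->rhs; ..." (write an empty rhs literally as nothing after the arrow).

  | bbbbb => abbb => aab => ab
  | babc
  | cbccbb => cbbbb => cabb => caa
  | ccb => bb => a

aab->ab; bac->ca; bb->a; cc->b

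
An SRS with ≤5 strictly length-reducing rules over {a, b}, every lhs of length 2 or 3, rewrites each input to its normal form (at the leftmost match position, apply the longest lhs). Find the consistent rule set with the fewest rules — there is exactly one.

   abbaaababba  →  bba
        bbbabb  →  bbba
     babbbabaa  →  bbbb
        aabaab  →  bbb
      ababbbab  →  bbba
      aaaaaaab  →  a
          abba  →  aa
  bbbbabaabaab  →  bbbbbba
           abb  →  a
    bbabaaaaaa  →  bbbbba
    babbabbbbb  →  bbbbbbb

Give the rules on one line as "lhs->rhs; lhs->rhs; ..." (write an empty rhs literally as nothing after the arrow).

aaa->; aab->b; ab->a; baa->bb

  | abbaaababba => abaaababba => aaaababba => ababba => aabba => bba
  | bbbabb => bbbab => bbba
  | babbbabaa => babbabaa => bababaa => baabaa => bbbaa => bbbb
  | aabaab => baab => bbb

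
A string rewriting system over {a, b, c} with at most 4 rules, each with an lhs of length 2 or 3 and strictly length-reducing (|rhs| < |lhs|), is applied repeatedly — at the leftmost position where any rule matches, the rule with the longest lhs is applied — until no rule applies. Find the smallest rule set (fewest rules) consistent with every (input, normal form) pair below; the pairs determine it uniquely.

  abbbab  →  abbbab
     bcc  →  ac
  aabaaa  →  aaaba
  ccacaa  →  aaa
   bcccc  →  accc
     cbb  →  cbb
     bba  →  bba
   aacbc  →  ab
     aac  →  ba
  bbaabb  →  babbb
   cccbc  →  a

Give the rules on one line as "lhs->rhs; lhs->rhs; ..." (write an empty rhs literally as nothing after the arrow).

aac->ba; baa->ab; bc->a; ca->a

  | abbbab
  | bcc => ac
  | aabaaa => aaaba
  | ccacaa => cacaa => acaa => aaa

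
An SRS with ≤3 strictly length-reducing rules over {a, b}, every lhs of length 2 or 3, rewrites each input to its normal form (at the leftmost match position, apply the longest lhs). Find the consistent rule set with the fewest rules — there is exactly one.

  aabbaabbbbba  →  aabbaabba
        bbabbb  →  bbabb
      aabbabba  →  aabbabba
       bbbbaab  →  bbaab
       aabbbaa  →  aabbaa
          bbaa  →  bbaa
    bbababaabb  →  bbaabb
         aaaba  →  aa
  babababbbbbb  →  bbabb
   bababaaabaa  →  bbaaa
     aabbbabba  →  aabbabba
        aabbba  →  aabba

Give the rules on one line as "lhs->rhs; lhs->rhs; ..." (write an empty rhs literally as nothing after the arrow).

  | aabbaabbbbba => aabbaabbbba => aabbaabbba => aabbaabba
  | bbabbb => bbabb
  | aabbabba
  | bbbbaab => bbbaab => bbaab

aba->; bbb->bb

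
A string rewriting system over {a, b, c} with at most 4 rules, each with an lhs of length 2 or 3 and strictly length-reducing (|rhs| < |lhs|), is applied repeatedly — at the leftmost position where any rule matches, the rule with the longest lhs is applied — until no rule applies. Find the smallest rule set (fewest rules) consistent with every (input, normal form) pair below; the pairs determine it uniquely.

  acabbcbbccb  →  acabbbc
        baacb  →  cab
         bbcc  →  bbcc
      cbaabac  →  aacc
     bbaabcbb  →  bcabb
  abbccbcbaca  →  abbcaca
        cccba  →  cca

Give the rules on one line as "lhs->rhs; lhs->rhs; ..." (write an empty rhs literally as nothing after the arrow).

acb->ab; ba->c; cb->

  | acabbcbbccb => acabbbccb => acabbbc
  | baacb => cacb => cab
  | bbcc
  | cbaabac => aabac => aacc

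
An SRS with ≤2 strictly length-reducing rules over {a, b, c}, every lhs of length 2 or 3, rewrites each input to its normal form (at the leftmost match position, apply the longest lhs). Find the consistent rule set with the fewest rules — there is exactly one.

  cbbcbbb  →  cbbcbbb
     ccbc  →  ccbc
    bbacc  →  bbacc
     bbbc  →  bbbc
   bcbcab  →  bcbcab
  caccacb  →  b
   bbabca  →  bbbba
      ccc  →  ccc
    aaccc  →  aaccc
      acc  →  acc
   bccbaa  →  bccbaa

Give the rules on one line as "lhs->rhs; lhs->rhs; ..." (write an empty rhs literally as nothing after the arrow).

abc->bb; cac->

  | cbbcbbb
  | ccbc
  | bbacc
  | bbbc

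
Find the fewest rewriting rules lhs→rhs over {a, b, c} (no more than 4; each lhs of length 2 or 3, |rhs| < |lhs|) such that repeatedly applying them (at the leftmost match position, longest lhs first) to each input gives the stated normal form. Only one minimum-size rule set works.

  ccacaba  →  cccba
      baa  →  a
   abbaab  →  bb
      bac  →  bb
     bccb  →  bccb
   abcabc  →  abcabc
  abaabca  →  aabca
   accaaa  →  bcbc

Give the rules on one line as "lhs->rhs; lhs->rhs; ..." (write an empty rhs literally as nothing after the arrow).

  | ccacaba => ccbaba => cccba
  | baa => a
  | abbaab => abab => acb => bb
  | bac => bb

aaa->bc; ac->b; baa->a; bab->cb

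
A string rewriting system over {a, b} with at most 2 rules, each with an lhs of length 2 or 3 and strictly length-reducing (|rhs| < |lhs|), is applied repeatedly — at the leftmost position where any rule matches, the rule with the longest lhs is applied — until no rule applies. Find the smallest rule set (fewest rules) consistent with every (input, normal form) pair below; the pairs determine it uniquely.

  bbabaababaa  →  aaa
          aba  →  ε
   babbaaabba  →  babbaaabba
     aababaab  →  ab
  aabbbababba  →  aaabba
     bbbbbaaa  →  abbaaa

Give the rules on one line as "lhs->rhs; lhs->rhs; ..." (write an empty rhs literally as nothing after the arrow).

  | bbabaababaa => bbababaa => bbbaa => aaa
  | aba => ε
  | babbaaabba
  | aababaab => abaab => ab

aba->; bbb->a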